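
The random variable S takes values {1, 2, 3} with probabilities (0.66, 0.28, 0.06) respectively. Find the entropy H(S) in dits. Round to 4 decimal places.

H(S) = −Σ p·log₁₀ p.
  −(0.66)·log₁₀(0.66) = 0.11910
  −(0.28)·log₁₀(0.28) = 0.15480
  −(0.06)·log₁₀(0.06) = 0.07331
Sum: 0.11910 + 0.15480 + 0.07331 = 0.3472 dits.

0.3472 dits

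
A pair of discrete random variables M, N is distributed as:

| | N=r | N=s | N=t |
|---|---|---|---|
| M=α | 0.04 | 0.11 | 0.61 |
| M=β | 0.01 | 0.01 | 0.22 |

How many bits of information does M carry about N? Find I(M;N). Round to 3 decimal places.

Marginals: p(M) = (0.7600, 0.2400), p(N) = (0.0500, 0.1200, 0.8300).
I(M;N) = H(M) + H(N) − H(M,N).
H(M) = 0.7950, H(N) = 0.8063, H(M,N) = 1.5845.
I(M;N) = 0.7950 + 0.8063 − 1.5845 = 0.017 bits.

0.017 bits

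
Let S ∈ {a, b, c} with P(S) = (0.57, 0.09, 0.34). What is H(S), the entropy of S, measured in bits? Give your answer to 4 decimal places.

H(S) = −Σ p·log₂ p.
  −(0.57)·log₂(0.57) = 0.46225
  −(0.09)·log₂(0.09) = 0.31265
  −(0.34)·log₂(0.34) = 0.52917
Sum: 0.46225 + 0.31265 + 0.52917 = 1.3041 bits.

1.3041 bits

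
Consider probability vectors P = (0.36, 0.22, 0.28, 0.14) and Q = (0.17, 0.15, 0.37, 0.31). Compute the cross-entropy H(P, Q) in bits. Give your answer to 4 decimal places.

H(P,Q) = −Σ p·log₂ q.
  −0.36·log₂(0.17) = 0.92030
  −0.22·log₂(0.15) = 0.60213
  −0.28·log₂(0.37) = 0.40163
  −0.14·log₂(0.31) = 0.23655
H(P,Q) = 2.1606 bits.

2.1606 bits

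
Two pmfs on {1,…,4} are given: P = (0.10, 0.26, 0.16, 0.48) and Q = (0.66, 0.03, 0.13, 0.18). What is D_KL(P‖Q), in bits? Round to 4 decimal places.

D(P‖Q) = Σ p·log₂(p/q).
  0.10·log₂(0.10/0.66) = -0.27225
  0.26·log₂(0.26/0.03) = 0.81002
  0.16·log₂(0.16/0.13) = 0.04793
  0.48·log₂(0.48/0.18) = 0.67922
D(P‖Q) = 1.2649 bits.

1.2649 bits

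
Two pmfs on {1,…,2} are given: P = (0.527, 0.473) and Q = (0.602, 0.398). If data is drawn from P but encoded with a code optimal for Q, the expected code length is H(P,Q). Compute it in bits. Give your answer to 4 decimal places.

1.0145 bits

H(P,Q) = −Σ p·log₂ q.
  −0.527·log₂(0.602) = 0.38585
  −0.473·log₂(0.398) = 0.62869
H(P,Q) = 1.0145 bits.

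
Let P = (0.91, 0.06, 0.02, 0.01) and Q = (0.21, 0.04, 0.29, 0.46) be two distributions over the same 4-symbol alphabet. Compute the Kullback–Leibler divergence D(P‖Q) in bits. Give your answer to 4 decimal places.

D(P‖Q) = Σ p·log₂(p/q).
  0.91·log₂(0.91/0.21) = 1.92508
  0.06·log₂(0.06/0.04) = 0.03510
  0.02·log₂(0.02/0.29) = -0.07716
  0.01·log₂(0.01/0.46) = -0.05524
D(P‖Q) = 1.8278 bits.

1.8278 bits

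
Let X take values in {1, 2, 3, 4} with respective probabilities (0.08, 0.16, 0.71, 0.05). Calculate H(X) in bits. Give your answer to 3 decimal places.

1.281 bits

H(X) = −Σ p·log₂ p.
  −(0.08)·log₂(0.08) = 0.2915
  −(0.16)·log₂(0.16) = 0.4230
  −(0.71)·log₂(0.71) = 0.3508
  −(0.05)·log₂(0.05) = 0.2161
Sum: 0.2915 + 0.4230 + 0.3508 + 0.2161 = 1.281 bits.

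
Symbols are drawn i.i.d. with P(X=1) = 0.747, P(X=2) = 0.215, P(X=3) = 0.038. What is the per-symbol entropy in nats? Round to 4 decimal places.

H(X) = −Σ p·ln p.
  −(0.747)·ln(0.747) = 0.21789
  −(0.215)·ln(0.215) = 0.33048
  −(0.038)·ln(0.038) = 0.12427
Sum: 0.21789 + 0.33048 + 0.12427 = 0.6726 nats.

0.6726 nats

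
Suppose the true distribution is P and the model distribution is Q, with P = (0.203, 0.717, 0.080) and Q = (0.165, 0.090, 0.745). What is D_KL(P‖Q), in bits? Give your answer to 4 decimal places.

D(P‖Q) = Σ p·log₂(p/q).
  0.203·log₂(0.203/0.165) = 0.06070
  0.717·log₂(0.717/0.090) = 2.14668
  0.080·log₂(0.080/0.745) = -0.25753
D(P‖Q) = 1.9498 bits.

1.9498 bits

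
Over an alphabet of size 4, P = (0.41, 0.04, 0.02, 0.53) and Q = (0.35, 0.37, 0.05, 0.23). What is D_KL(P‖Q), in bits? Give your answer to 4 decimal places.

D(P‖Q) = Σ p·log₂(p/q).
  0.41·log₂(0.41/0.35) = 0.09359
  0.04·log₂(0.04/0.37) = -0.12838
  0.02·log₂(0.02/0.05) = -0.02644
  0.53·log₂(0.53/0.23) = 0.63831
D(P‖Q) = 0.5771 bits.

0.5771 bits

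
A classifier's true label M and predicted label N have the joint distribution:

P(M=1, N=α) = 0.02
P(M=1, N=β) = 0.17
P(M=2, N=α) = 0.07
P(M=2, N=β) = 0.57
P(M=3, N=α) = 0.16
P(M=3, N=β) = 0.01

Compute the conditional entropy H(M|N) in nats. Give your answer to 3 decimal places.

0.663 nats

Chain rule: H(M|N) = H(M,N) − H(N).
Marginals: p(M) = (0.1900, 0.6400, 0.1700), p(N) = (0.2500, 0.7500).
H(M,N) = 1.2253 nats; H(N) = 0.5623 nats.
H(M|N) = 1.2253 − 0.5623 = 0.663 nats.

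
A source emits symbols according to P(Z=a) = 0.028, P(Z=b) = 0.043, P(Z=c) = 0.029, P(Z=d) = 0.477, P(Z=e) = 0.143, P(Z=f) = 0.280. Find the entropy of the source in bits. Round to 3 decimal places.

1.913 bits

H(Z) = −Σ p·log₂ p.
  −(0.028)·log₂(0.028) = 0.1444
  −(0.043)·log₂(0.043) = 0.1952
  −(0.029)·log₂(0.029) = 0.1481
  −(0.477)·log₂(0.477) = 0.5094
  −(0.143)·log₂(0.143) = 0.4012
  −(0.280)·log₂(0.280) = 0.5142
Sum: 0.1444 + 0.1952 + 0.1481 + 0.5094 + 0.4012 + 0.5142 = 1.913 bits.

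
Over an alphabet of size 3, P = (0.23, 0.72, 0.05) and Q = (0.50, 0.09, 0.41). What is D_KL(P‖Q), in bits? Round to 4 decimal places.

D(P‖Q) = Σ p·log₂(p/q).
  0.23·log₂(0.23/0.50) = -0.25767
  0.72·log₂(0.72/0.09) = 2.16000
  0.05·log₂(0.05/0.41) = -0.15178
D(P‖Q) = 1.7506 bits.

1.7506 bits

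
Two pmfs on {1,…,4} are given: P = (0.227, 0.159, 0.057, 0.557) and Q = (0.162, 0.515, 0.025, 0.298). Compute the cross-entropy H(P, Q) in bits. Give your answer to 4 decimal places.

2.0245 bits

H(P,Q) = −Σ p·log₂ q.
  −0.227·log₂(0.162) = 0.59609
  −0.159·log₂(0.515) = 0.15222
  −0.057·log₂(0.025) = 0.30335
  −0.557·log₂(0.298) = 0.97286
H(P,Q) = 2.0245 bits.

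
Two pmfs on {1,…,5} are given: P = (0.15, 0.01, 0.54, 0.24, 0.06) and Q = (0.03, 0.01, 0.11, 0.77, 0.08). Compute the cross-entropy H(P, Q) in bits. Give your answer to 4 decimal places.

H(P,Q) = −Σ p·log₂ q.
  −0.15·log₂(0.03) = 0.75883
  −0.01·log₂(0.01) = 0.06644
  −0.54·log₂(0.11) = 1.71959
  −0.24·log₂(0.77) = 0.09050
  −0.06·log₂(0.08) = 0.21863
H(P,Q) = 2.8540 bits.

2.8540 bits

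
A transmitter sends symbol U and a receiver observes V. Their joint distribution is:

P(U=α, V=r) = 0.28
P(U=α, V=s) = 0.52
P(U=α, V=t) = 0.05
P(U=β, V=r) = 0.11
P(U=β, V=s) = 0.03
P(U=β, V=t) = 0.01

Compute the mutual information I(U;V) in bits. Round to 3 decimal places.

Marginals: p(U) = (0.8500, 0.1500), p(V) = (0.3900, 0.5500, 0.0600).
I(U;V) = H(U) + H(V) − H(U,V).
H(U) = 0.6098, H(V) = 1.2477, H(U,V) = 1.7894.
I(U;V) = 0.6098 + 1.2477 − 1.7894 = 0.068 bits.

0.068 bits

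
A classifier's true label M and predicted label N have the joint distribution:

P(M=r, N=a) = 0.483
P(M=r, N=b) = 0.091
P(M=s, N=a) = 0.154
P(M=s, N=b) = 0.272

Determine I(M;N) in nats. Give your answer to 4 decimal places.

0.1254 nats

Marginals: p(M) = (0.5740, 0.4260), p(N) = (0.6370, 0.3630).
I(M;N) = Σ p(x,y)·ln[p(x,y)/(p(x)p(y))].
  (r,a): 0.483·ln(1.3210) = 0.13445
  (r,b): 0.091·ln(0.4367) = -0.07539
  (s,a): 0.154·ln(0.5675) = -0.08724
  (s,b): 0.272·ln(1.7589) = 0.15360
Sum = 0.1254 nats.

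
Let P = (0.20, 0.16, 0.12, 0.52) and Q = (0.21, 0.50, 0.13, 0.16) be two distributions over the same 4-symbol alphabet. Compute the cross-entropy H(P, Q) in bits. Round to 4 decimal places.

2.3383 bits

H(P,Q) = −Σ p·log₂ q.
  −0.20·log₂(0.21) = 0.45031
  −0.16·log₂(0.50) = 0.16000
  −0.12·log₂(0.13) = 0.35321
  −0.52·log₂(0.16) = 1.37481
H(P,Q) = 2.3383 bits.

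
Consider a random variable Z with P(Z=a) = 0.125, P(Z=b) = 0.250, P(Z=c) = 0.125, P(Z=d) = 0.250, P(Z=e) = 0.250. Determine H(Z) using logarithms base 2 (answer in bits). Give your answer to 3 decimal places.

H(Z) = −Σ p·log₂ p.
  −(0.125)·log₂(0.125) = 0.3750
  −(0.250)·log₂(0.250) = 0.5000
  −(0.125)·log₂(0.125) = 0.3750
  −(0.250)·log₂(0.250) = 0.5000
  −(0.250)·log₂(0.250) = 0.5000
Sum: 0.3750 + 0.5000 + 0.3750 + 0.5000 + 0.5000 = 2.250 bits.

2.250 bits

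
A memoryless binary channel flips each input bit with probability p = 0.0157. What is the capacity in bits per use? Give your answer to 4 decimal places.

0.8834 bits

Binary symmetric channel: C = 1 − h₂(ε) where h₂ is the binary entropy function.
h₂(0.0157) = −0.0157·log₂0.0157 − 0.9843·log₂0.9843 = 0.1166.
C = 1 − 0.1166 = 0.8834 bits per channel use.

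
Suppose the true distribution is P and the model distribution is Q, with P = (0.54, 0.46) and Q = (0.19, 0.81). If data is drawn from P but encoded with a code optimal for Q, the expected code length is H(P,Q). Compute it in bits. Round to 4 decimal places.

H(P,Q) = −Σ p·log₂ q.
  −0.54·log₂(0.19) = 1.29380
  −0.46·log₂(0.81) = 0.13984
H(P,Q) = 1.4336 bits.

1.4336 bits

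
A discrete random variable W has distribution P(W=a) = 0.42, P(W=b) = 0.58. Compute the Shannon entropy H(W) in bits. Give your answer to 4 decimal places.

H(W) = −Σ p·log₂ p.
  −(0.42)·log₂(0.42) = 0.52565
  −(0.58)·log₂(0.58) = 0.45581
Sum: 0.52565 + 0.45581 = 0.9815 bits.

0.9815 bits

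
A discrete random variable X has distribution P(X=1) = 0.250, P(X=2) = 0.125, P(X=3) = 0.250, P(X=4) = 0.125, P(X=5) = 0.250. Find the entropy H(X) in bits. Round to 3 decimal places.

2.250 bits

H(X) = −Σ p·log₂ p.
  −(0.250)·log₂(0.250) = 0.5000
  −(0.125)·log₂(0.125) = 0.3750
  −(0.250)·log₂(0.250) = 0.5000
  −(0.125)·log₂(0.125) = 0.3750
  −(0.250)·log₂(0.250) = 0.5000
Sum: 0.5000 + 0.3750 + 0.5000 + 0.3750 + 0.5000 = 2.250 bits.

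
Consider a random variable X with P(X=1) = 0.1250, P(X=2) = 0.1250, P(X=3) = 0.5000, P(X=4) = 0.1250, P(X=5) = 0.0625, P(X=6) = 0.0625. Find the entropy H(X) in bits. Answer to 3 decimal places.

2.125 bits

H(X) = −Σ p·log₂ p.
  −(0.1250)·log₂(0.1250) = 0.3750
  −(0.1250)·log₂(0.1250) = 0.3750
  −(0.5000)·log₂(0.5000) = 0.5000
  −(0.1250)·log₂(0.1250) = 0.3750
  −(0.0625)·log₂(0.0625) = 0.2500
  −(0.0625)·log₂(0.0625) = 0.2500
Sum: 0.3750 + 0.3750 + 0.5000 + 0.3750 + 0.2500 + 0.2500 = 2.125 bits.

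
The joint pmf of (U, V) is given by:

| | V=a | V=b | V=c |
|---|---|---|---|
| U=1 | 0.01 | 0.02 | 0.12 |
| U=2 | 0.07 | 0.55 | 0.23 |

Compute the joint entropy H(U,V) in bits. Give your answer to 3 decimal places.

1.777 bits

H(U,V) = −Σ p(x,y)·log₂ p(x,y) over all 6 cells.
  cell (1,a): −0.01·log₂0.01 = 0.0664
  cell (1,b): −0.02·log₂0.02 = 0.1129
  cell (1,c): −0.12·log₂0.12 = 0.3671
  cell (2,a): −0.07·log₂0.07 = 0.2686
  cell (2,b): −0.55·log₂0.55 = 0.4744
  cell (2,c): −0.23·log₂0.23 = 0.4877
Sum = 1.777 bits.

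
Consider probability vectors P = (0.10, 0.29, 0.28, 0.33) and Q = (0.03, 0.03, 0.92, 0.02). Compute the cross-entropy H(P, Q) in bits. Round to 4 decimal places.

3.8691 bits

H(P,Q) = −Σ p·log₂ q.
  −0.10·log₂(0.03) = 0.50589
  −0.29·log₂(0.03) = 1.46708
  −0.28·log₂(0.92) = 0.03368
  −0.33·log₂(0.02) = 1.86247
H(P,Q) = 3.8691 bits.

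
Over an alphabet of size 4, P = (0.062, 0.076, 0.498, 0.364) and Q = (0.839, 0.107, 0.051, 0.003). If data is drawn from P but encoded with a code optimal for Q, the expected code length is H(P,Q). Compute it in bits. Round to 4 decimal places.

5.4495 bits

H(P,Q) = −Σ p·log₂ q.
  −0.062·log₂(0.839) = 0.01570
  −0.076·log₂(0.107) = 0.24505
  −0.498·log₂(0.051) = 2.13809
  −0.364·log₂(0.003) = 3.05062
H(P,Q) = 5.4495 bits.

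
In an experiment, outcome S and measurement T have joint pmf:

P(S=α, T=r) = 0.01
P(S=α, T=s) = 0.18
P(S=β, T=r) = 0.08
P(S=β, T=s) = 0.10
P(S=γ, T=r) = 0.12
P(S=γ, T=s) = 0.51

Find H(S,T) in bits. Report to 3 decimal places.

H(S,T) = −Σ p(x,y)·log₂ p(x,y) over all 6 cells.
  cell (α,r): −0.01·log₂0.01 = 0.0664
  cell (α,s): −0.18·log₂0.18 = 0.4453
  cell (β,r): −0.08·log₂0.08 = 0.2915
  cell (β,s): −0.10·log₂0.10 = 0.3322
  cell (γ,r): −0.12·log₂0.12 = 0.3671
  cell (γ,s): −0.51·log₂0.51 = 0.4954
Sum = 1.998 bits.

1.998 bits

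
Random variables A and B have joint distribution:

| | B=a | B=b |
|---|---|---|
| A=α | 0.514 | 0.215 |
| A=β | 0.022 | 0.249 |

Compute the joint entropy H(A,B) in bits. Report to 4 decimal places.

1.5909 bits

H(A,B) = −Σ p(x,y)·log₂ p(x,y) over all 4 cells.
  cell (α,a): −0.514·log₂0.514 = 0.49352
  cell (α,b): −0.215·log₂0.215 = 0.47678
  cell (β,a): −0.022·log₂0.022 = 0.12114
  cell (β,b): −0.249·log₂0.249 = 0.49944
Sum = 1.5909 bits.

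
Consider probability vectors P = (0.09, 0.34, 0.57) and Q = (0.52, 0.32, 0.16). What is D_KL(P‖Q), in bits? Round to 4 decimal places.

D(P‖Q) = Σ p·log₂(p/q).
  0.09·log₂(0.09/0.52) = -0.22775
  0.34·log₂(0.34/0.32) = 0.02974
  0.57·log₂(0.57/0.16) = 1.04475
D(P‖Q) = 0.8467 bits.

0.8467 bits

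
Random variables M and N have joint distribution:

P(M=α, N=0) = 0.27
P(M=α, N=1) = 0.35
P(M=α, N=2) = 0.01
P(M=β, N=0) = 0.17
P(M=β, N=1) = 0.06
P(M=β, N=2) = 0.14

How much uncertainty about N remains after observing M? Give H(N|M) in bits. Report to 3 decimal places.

1.231 bits

Marginals: p(M) = (0.6300, 0.3700), p(N) = (0.4400, 0.4100, 0.1500).
H(N|M) = Σ p(M) · H(N|M=·).
  M=α: p=0.6300, H(N|M=α) = 1.0899
  M=β: p=0.3700, H(N|M=β) = 1.4716
Weighted sum = 1.231 bits.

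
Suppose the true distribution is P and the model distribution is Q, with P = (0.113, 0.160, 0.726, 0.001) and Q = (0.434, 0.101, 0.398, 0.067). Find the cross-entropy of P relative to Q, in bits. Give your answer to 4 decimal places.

H(P,Q) = −Σ p·log₂ q.
  −0.113·log₂(0.434) = 0.13608
  −0.160·log₂(0.101) = 0.52921
  −0.726·log₂(0.398) = 0.96497
  −0.001·log₂(0.067) = 0.00390
H(P,Q) = 1.6342 bits.

1.6342 bits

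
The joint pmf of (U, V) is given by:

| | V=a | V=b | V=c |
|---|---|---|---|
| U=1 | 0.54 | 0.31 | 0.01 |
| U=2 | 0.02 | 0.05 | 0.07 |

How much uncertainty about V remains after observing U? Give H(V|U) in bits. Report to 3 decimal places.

Chain rule: H(V|U) = H(U,V) − H(U).
Marginals: p(U) = (0.8600, 0.1400), p(V) = (0.5600, 0.3600, 0.0800).
H(U,V) = 1.6678 bits; H(U) = 0.5842 bits.
H(V|U) = 1.6678 − 0.5842 = 1.084 bits.

1.084 bits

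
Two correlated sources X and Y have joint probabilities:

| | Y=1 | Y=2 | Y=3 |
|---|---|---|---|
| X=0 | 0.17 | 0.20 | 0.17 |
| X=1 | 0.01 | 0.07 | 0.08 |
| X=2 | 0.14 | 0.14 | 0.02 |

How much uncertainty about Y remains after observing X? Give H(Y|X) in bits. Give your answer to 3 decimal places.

1.443 bits

Marginals: p(X) = (0.5400, 0.1600, 0.3000), p(Y) = (0.3200, 0.4100, 0.2700).
H(Y|X) = Σ p(X) · H(Y|X=·).
  X=0: p=0.5400, H(Y|X=0) = 1.5806
  X=1: p=0.1600, H(Y|X=1) = 1.2718
  X=2: p=0.3000, H(Y|X=2) = 1.2867
Weighted sum = 1.443 bits.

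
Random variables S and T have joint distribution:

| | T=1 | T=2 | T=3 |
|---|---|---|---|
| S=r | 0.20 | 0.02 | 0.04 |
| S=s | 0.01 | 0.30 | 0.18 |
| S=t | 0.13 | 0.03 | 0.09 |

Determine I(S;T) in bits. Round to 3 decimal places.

Marginals: p(S) = (0.2600, 0.4900, 0.2500), p(T) = (0.3400, 0.3500, 0.3100).
I(S;T) = H(S) + H(T) − H(S,T).
H(S) = 1.5096, H(T) = 1.5831, H(S,T) = 2.6429.
I(S;T) = 1.5096 + 1.5831 − 2.6429 = 0.450 bits.

0.450 bits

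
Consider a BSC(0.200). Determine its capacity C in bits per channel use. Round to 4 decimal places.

Binary symmetric channel: C = 1 − h₂(ε) where h₂ is the binary entropy function.
h₂(0.200) = −0.200·log₂0.200 − 0.800·log₂0.800 = 0.7219.
C = 1 − 0.7219 = 0.2781 bits per channel use.

0.2781 bits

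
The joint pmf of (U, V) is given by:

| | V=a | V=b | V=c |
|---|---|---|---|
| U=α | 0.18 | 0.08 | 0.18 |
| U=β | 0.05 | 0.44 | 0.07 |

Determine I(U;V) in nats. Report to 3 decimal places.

Marginals: p(U) = (0.4400, 0.5600), p(V) = (0.2300, 0.5200, 0.2500).
I(U;V) = Σ p(x,y)·ln[p(x,y)/(p(x)p(y))].
  (α,a): 0.18·ln(1.7787) = 0.1037
  (α,b): 0.08·ln(0.3497) = -0.0841
  (α,c): 0.18·ln(1.6364) = 0.0886
  (β,a): 0.05·ln(0.3882) = -0.0473
  (β,b): 0.44·ln(1.5110) = 0.1816
  (β,c): 0.07·ln(0.5000) = -0.0485
Sum = 0.194 nats.

0.194 nats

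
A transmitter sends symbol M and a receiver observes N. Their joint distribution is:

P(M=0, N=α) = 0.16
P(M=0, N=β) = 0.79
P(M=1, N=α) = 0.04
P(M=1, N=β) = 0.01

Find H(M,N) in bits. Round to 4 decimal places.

H(M,N) = −Σ p(x,y)·log₂ p(x,y) over all 4 cells.
  cell (0,α): −0.16·log₂0.16 = 0.42302
  cell (0,β): −0.79·log₂0.79 = 0.26866
  cell (1,α): −0.04·log₂0.04 = 0.18575
  cell (1,β): −0.01·log₂0.01 = 0.06644
Sum = 0.9439 bits.

0.9439 bits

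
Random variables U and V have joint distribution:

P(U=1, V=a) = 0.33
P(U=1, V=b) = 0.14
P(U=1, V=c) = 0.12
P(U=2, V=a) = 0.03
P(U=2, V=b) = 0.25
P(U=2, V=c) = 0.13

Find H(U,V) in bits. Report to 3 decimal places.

H(U,V) = −Σ p(x,y)·log₂ p(x,y) over all 6 cells.
  cell (1,a): −0.33·log₂0.33 = 0.5278
  cell (1,b): −0.14·log₂0.14 = 0.3971
  cell (1,c): −0.12·log₂0.12 = 0.3671
  cell (2,a): −0.03·log₂0.03 = 0.1518
  cell (2,b): −0.25·log₂0.25 = 0.5000
  cell (2,c): −0.13·log₂0.13 = 0.3826
Sum = 2.326 bits.

2.326 bits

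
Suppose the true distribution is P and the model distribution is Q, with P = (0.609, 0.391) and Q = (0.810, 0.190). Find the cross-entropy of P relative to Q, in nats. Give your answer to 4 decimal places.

0.7777 nats

H(P,Q) = −Σ p·ln q.
  −0.609·ln(0.810) = 0.12833
  −0.391·ln(0.190) = 0.64935
H(P,Q) = 0.7777 nats.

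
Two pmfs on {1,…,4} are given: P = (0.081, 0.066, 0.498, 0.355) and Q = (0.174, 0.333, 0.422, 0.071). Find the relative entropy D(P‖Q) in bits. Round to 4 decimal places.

D(P‖Q) = Σ p·log₂(p/q).
  0.081·log₂(0.081/0.174) = -0.08935
  0.066·log₂(0.066/0.333) = -0.15411
  0.498·log₂(0.498/0.422) = 0.11897
  0.355·log₂(0.355/0.071) = 0.82428
D(P‖Q) = 0.6998 bits.

0.6998 bits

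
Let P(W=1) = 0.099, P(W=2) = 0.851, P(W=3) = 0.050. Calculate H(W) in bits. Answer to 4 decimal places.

H(W) = −Σ p·log₂ p.
  −(0.099)·log₂(0.099) = 0.33031
  −(0.851)·log₂(0.851) = 0.19809
  −(0.050)·log₂(0.050) = 0.21610
Sum: 0.33031 + 0.19809 + 0.21610 = 0.7445 bits.

0.7445 bits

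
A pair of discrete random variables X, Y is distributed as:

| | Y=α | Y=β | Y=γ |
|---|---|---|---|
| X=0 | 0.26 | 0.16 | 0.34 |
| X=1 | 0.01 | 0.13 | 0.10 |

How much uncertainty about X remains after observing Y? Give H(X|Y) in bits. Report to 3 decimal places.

0.690 bits

Chain rule: H(X|Y) = H(X,Y) − H(Y).
Marginals: p(X) = (0.7600, 0.2400), p(Y) = (0.2700, 0.2900, 0.4400).
H(X,Y) = 2.2388 bits; H(Y) = 1.5491 bits.
H(X|Y) = 2.2388 − 1.5491 = 0.690 bits.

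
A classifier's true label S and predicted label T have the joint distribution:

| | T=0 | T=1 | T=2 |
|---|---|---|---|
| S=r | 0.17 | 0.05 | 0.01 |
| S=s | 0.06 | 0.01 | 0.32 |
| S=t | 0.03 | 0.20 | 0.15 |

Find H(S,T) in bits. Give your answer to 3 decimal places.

2.580 bits

H(S,T) = −Σ p(x,y)·log₂ p(x,y) over all 9 cells.
  cell (r,0): −0.17·log₂0.17 = 0.4346
  cell (r,1): −0.05·log₂0.05 = 0.2161
  cell (r,2): −0.01·log₂0.01 = 0.0664
  cell (s,0): −0.06·log₂0.06 = 0.2435
  cell (s,1): −0.01·log₂0.01 = 0.0664
  cell (s,2): −0.32·log₂0.32 = 0.5260
  cell (t,0): −0.03·log₂0.03 = 0.1518
  cell (t,1): −0.20·log₂0.20 = 0.4644
  cell (t,2): −0.15·log₂0.15 = 0.4105
Sum = 2.580 bits.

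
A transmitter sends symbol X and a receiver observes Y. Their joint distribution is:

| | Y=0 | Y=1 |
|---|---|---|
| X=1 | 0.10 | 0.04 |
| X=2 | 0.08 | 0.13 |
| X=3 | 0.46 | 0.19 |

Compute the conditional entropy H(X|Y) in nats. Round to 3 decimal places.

0.846 nats

Marginals: p(X) = (0.1400, 0.2100, 0.6500), p(Y) = (0.6400, 0.3600).
H(X|Y) = Σ p(Y) · H(X|Y=·).
  Y=0: p=0.6400, H(X|Y=0) = 0.7873
  Y=1: p=0.3600, H(X|Y=1) = 0.9492
Weighted sum = 0.846 nats.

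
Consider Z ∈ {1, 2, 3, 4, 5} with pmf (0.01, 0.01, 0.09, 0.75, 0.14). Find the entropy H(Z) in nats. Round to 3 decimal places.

0.800 nats

H(Z) = −Σ p·ln p.
  −(0.01)·ln(0.01) = 0.0461
  −(0.01)·ln(0.01) = 0.0461
  −(0.09)·ln(0.09) = 0.2167
  −(0.75)·ln(0.75) = 0.2158
  −(0.14)·ln(0.14) = 0.2753
Sum: 0.0461 + 0.0461 + 0.2167 + 0.2158 + 0.2753 = 0.800 nats.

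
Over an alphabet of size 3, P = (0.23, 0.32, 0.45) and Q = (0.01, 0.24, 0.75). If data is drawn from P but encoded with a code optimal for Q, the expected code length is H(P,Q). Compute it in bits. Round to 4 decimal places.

2.3737 bits

H(P,Q) = −Σ p·log₂ q.
  −0.23·log₂(0.01) = 1.52809
  −0.32·log₂(0.24) = 0.65885
  −0.45·log₂(0.75) = 0.18677
H(P,Q) = 2.3737 bits.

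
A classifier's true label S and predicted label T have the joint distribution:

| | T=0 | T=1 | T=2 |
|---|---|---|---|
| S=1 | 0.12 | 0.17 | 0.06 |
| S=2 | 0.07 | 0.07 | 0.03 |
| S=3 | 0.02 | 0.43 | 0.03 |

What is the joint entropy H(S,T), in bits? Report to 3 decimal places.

H(S,T) = −Σ p(x,y)·log₂ p(x,y) over all 9 cells.
  cell (1,0): −0.12·log₂0.12 = 0.3671
  cell (1,1): −0.17·log₂0.17 = 0.4346
  cell (1,2): −0.06·log₂0.06 = 0.2435
  cell (2,0): −0.07·log₂0.07 = 0.2686
  cell (2,1): −0.07·log₂0.07 = 0.2686
  cell (2,2): −0.03·log₂0.03 = 0.1518
  cell (3,0): −0.02·log₂0.02 = 0.1129
  cell (3,1): −0.43·log₂0.43 = 0.5236
  cell (3,2): −0.03·log₂0.03 = 0.1518
Sum = 2.522 bits.

2.522 bits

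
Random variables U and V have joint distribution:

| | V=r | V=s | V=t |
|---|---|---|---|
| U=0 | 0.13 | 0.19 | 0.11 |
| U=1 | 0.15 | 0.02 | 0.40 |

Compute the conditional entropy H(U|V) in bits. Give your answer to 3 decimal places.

Marginals: p(U) = (0.4300, 0.5700), p(V) = (0.2800, 0.2100, 0.5100).
H(U|V) = Σ p(V) · H(U|V=·).
  V=r: p=0.2800, H(U|V=r) = 0.9963
  V=s: p=0.2100, H(U|V=s) = 0.4537
  V=t: p=0.5100, H(U|V=t) = 0.7522
Weighted sum = 0.758 bits.

0.758 bits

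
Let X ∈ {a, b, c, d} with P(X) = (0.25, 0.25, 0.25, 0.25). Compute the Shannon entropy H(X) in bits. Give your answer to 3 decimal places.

H(X) = −Σ p·log₂ p.
  −(0.25)·log₂(0.25) = 0.5000
  −(0.25)·log₂(0.25) = 0.5000
  −(0.25)·log₂(0.25) = 0.5000
  −(0.25)·log₂(0.25) = 0.5000
Sum: 0.5000 + 0.5000 + 0.5000 + 0.5000 = 2.000 bits.

2.000 bits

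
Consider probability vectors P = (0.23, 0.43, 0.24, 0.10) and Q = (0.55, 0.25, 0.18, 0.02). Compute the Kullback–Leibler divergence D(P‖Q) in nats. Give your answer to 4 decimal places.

0.2627 nats

D(P‖Q) = Σ p·ln(p/q).
  0.23·ln(0.23/0.55) = -0.20052
  0.43·ln(0.43/0.25) = 0.23320
  0.24·ln(0.24/0.18) = 0.06904
  0.10·ln(0.10/0.02) = 0.16094
D(P‖Q) = 0.2627 nats.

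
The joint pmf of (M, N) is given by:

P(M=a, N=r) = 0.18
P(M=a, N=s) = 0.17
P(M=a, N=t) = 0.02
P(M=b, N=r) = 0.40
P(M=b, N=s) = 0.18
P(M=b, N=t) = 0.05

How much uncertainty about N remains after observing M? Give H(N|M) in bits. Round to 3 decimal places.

1.232 bits

Marginals: p(M) = (0.3700, 0.6300), p(N) = (0.5800, 0.3500, 0.0700).
H(N|M) = Σ p(M) · H(N|M=·).
  M=a: p=0.3700, H(N|M=a) = 1.2488
  M=b: p=0.6300, H(N|M=b) = 1.2226
Weighted sum = 1.232 bits.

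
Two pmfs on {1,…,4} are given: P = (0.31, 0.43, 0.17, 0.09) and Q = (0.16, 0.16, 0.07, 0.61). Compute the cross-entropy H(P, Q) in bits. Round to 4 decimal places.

H(P,Q) = −Σ p·log₂ q.
  −0.31·log₂(0.16) = 0.81960
  −0.43·log₂(0.16) = 1.13686
  −0.17·log₂(0.07) = 0.65221
  −0.09·log₂(0.61) = 0.06418
H(P,Q) = 2.6728 bits.

2.6728 bits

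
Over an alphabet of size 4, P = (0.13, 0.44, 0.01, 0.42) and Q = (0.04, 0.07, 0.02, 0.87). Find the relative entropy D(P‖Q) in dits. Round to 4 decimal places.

D(P‖Q) = Σ p·log₁₀(p/q).
  0.13·log₁₀(0.13/0.04) = 0.06654
  0.44·log₁₀(0.44/0.07) = 0.35128
  0.01·log₁₀(0.01/0.02) = -0.00301
  0.42·log₁₀(0.42/0.87) = -0.13283
D(P‖Q) = 0.2820 dits.

0.2820 dits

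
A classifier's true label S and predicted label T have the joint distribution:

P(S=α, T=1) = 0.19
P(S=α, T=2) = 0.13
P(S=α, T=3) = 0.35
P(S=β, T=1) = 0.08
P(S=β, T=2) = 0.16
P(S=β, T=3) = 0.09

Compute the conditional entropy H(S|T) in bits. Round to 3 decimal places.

0.846 bits

Chain rule: H(S|T) = H(S,T) − H(T).
Marginals: p(S) = (0.6700, 0.3300), p(T) = (0.2700, 0.2900, 0.4400).
H(S,T) = 2.3952 bits; H(T) = 1.5491 bits.
H(S|T) = 2.3952 − 1.5491 = 0.846 bits.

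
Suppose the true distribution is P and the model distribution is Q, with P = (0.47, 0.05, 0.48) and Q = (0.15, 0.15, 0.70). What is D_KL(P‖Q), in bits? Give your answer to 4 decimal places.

D(P‖Q) = Σ p·log₂(p/q).
  0.47·log₂(0.47/0.15) = 0.77442
  0.05·log₂(0.05/0.15) = -0.07925
  0.48·log₂(0.48/0.70) = -0.26127
D(P‖Q) = 0.4339 bits.

0.4339 bits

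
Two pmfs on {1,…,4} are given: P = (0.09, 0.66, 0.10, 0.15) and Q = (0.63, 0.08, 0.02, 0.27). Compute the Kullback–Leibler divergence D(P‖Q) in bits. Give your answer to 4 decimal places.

1.8616 bits

D(P‖Q) = Σ p·log₂(p/q).
  0.09·log₂(0.09/0.63) = -0.25266
  0.66·log₂(0.66/0.08) = 2.00930
  0.10·log₂(0.10/0.02) = 0.23219
  0.15·log₂(0.15/0.27) = -0.12720
D(P‖Q) = 1.8616 bits.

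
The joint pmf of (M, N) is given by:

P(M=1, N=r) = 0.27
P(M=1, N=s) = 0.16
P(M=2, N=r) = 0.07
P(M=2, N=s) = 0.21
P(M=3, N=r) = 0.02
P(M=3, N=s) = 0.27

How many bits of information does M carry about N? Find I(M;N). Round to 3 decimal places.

0.201 bits

Marginals: p(M) = (0.4300, 0.2800, 0.2900), p(N) = (0.3600, 0.6400).
I(M;N) = H(M) + H(N) − H(M,N).
H(M) = 1.5557, H(N) = 0.9427, H(M,N) = 2.2973.
I(M;N) = 1.5557 + 0.9427 − 2.2973 = 0.201 bits.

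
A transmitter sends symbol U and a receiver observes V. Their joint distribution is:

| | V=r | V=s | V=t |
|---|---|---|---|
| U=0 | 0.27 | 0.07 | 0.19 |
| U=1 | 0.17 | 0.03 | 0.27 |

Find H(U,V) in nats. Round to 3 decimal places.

H(U,V) = −Σ p(x,y)·ln p(x,y) over all 6 cells.
  cell (0,r): −0.27·ln0.27 = 0.3535
  cell (0,s): −0.07·ln0.07 = 0.1861
  cell (0,t): −0.19·ln0.19 = 0.3155
  cell (1,r): −0.17·ln0.17 = 0.3012
  cell (1,s): −0.03·ln0.03 = 0.1052
  cell (1,t): −0.27·ln0.27 = 0.3535
Sum = 1.615 nats.

1.615 nats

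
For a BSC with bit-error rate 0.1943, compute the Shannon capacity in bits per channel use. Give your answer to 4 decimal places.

0.2896 bits

Binary symmetric channel: C = 1 − h₂(ε) where h₂ is the binary entropy function.
h₂(0.1943) = −0.1943·log₂0.1943 − 0.8057·log₂0.8057 = 0.7104.
C = 1 − 0.7104 = 0.2896 bits per channel use.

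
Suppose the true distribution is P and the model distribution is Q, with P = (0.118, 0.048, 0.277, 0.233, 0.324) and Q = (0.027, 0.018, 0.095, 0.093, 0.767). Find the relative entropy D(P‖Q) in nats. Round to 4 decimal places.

D(P‖Q) = Σ p·ln(p/q).
  0.118·ln(0.118/0.027) = 0.17403
  0.048·ln(0.048/0.018) = 0.04708
  0.277·ln(0.277/0.095) = 0.29643
  0.233·ln(0.233/0.093) = 0.21400
  0.324·ln(0.324/0.767) = -0.27920
D(P‖Q) = 0.4523 nats.

0.4523 nats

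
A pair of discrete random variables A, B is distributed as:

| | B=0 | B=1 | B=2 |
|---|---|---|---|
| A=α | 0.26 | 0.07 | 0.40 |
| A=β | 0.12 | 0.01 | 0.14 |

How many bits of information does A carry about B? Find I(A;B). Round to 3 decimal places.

0.010 bits

Marginals: p(A) = (0.7300, 0.2700), p(B) = (0.3800, 0.0800, 0.5400).
I(A;B) = Σ p(x,y)·log₂[p(x,y)/(p(x)p(y))].
  (α,0): 0.26·log₂(0.9373) = -0.0243
  (α,1): 0.07·log₂(1.1986) = 0.0183
  (α,2): 0.40·log₂(1.0147) = 0.0084
  (β,0): 0.12·log₂(1.1696) = 0.0271
  (β,1): 0.01·log₂(0.4630) = -0.0111
  (β,2): 0.14·log₂(0.9602) = -0.0082
Sum = 0.010 bits.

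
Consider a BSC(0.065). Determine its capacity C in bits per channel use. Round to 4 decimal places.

Binary symmetric channel: C = 1 − h₂(ε) where h₂ is the binary entropy function.
h₂(0.065) = −0.065·log₂0.065 − 0.935·log₂0.935 = 0.3470.
C = 1 − 0.3470 = 0.6530 bits per channel use.

0.6530 bits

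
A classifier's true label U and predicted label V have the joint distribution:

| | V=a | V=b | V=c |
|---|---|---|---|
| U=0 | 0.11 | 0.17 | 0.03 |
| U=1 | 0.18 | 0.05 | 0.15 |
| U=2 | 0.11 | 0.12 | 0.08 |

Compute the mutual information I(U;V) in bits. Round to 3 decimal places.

Marginals: p(U) = (0.3100, 0.3800, 0.3100), p(V) = (0.4000, 0.3400, 0.2600).
I(U;V) = H(U) + H(V) − H(U,V).
H(U) = 1.5780, H(V) = 1.5632, H(U,V) = 3.0175.
I(U;V) = 1.5780 + 1.5632 − 3.0175 = 0.124 bits.

0.124 bits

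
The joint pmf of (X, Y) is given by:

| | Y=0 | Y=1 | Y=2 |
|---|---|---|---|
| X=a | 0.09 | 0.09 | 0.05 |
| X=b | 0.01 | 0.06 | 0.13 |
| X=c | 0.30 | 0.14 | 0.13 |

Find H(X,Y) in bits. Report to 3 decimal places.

2.835 bits

H(X,Y) = −Σ p(x,y)·log₂ p(x,y) over all 9 cells.
  cell (a,0): −0.09·log₂0.09 = 0.3127
  cell (a,1): −0.09·log₂0.09 = 0.3127
  cell (a,2): −0.05·log₂0.05 = 0.2161
  cell (b,0): −0.01·log₂0.01 = 0.0664
  cell (b,1): −0.06·log₂0.06 = 0.2435
  cell (b,2): −0.13·log₂0.13 = 0.3826
  cell (c,0): −0.30·log₂0.30 = 0.5211
  cell (c,1): −0.14·log₂0.14 = 0.3971
  cell (c,2): −0.13·log₂0.13 = 0.3826
Sum = 2.835 bits.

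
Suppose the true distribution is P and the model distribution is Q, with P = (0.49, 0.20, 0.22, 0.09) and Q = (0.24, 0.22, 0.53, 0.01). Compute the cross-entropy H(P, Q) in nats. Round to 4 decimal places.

1.5563 nats

H(P,Q) = −Σ p·ln q.
  −0.49·ln(0.24) = 0.69929
  −0.20·ln(0.22) = 0.30283
  −0.22·ln(0.53) = 0.13967
  −0.09·ln(0.01) = 0.41447
H(P,Q) = 1.5563 nats.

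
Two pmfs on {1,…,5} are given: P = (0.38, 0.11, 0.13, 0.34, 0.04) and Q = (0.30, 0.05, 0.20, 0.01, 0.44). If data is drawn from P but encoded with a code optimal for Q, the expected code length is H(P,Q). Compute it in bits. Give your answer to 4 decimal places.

3.7436 bits

H(P,Q) = −Σ p·log₂ q.
  −0.38·log₂(0.30) = 0.66005
  −0.11·log₂(0.05) = 0.47541
  −0.13·log₂(0.20) = 0.30185
  −0.34·log₂(0.01) = 2.25891
  −0.04·log₂(0.44) = 0.04738
H(P,Q) = 3.7436 bits.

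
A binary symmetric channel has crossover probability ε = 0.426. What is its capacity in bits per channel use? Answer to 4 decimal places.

0.0159 bits

Binary symmetric channel: C = 1 − h₂(ε) where h₂ is the binary entropy function.
h₂(0.426) = −0.426·log₂0.426 − 0.574·log₂0.574 = 0.9841.
C = 1 − 0.9841 = 0.0159 bits per channel use.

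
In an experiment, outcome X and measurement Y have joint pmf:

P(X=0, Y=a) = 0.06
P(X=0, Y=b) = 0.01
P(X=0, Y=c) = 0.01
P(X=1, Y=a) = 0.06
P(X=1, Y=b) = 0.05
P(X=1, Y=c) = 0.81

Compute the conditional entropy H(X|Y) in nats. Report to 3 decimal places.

0.164 nats

Chain rule: H(X|Y) = H(X,Y) − H(Y).
Marginals: p(X) = (0.0800, 0.9200), p(Y) = (0.1200, 0.0600, 0.8200).
H(X,Y) = 0.7502 nats; H(Y) = 0.5860 nats.
H(X|Y) = 0.7502 − 0.5860 = 0.164 nats.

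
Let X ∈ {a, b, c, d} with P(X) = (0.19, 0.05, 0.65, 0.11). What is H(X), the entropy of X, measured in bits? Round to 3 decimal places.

1.426 bits

H(X) = −Σ p·log₂ p.
  −(0.19)·log₂(0.19) = 0.4552
  −(0.05)·log₂(0.05) = 0.2161
  −(0.65)·log₂(0.65) = 0.4040
  −(0.11)·log₂(0.11) = 0.3503
Sum: 0.4552 + 0.2161 + 0.4040 + 0.3503 = 1.426 bits.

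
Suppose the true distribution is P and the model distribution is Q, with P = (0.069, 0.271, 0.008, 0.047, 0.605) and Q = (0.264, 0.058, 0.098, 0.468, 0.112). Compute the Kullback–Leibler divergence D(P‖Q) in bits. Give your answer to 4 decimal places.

1.7566 bits

D(P‖Q) = Σ p·log₂(p/q).
  0.069·log₂(0.069/0.264) = -0.13358
  0.271·log₂(0.271/0.058) = 0.60275
  0.008·log₂(0.008/0.098) = -0.02892
  0.047·log₂(0.047/0.468) = -0.15584
  0.605·log₂(0.605/0.112) = 1.47223
D(P‖Q) = 1.7566 bits.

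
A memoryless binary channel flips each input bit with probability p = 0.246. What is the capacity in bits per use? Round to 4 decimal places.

Binary symmetric channel: C = 1 − h₂(ε) where h₂ is the binary entropy function.
h₂(0.246) = −0.246·log₂0.246 − 0.754·log₂0.754 = 0.8049.
C = 1 − 0.8049 = 0.1951 bits per channel use.

0.1951 bits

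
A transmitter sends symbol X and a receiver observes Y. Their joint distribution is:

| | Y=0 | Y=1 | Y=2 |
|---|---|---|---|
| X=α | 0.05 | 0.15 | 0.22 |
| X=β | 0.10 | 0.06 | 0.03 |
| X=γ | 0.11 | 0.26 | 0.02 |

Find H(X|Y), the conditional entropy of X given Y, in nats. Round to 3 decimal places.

Chain rule: H(X|Y) = H(X,Y) − H(Y).
Marginals: p(X) = (0.4200, 0.1900, 0.3900), p(Y) = (0.2600, 0.4700, 0.2700).
H(X,Y) = 1.9430 nats; H(Y) = 1.0586 nats.
H(X|Y) = 1.9430 − 1.0586 = 0.884 nats.

0.884 nats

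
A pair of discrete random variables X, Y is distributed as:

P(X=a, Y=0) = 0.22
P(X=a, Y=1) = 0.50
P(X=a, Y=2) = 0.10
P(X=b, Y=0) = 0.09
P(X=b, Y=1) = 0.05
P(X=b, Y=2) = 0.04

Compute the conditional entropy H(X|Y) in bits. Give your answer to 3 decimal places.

Marginals: p(X) = (0.8200, 0.1800), p(Y) = (0.3100, 0.5500, 0.1400).
H(X|Y) = Σ p(Y) · H(X|Y=·).
  Y=0: p=0.3100, H(X|Y=0) = 0.8691
  Y=1: p=0.5500, H(X|Y=1) = 0.4395
  Y=2: p=0.1400, H(X|Y=2) = 0.8631
Weighted sum = 0.632 bits.

0.632 bits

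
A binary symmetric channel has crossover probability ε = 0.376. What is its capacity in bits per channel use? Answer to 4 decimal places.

0.0448 bits

Binary symmetric channel: C = 1 − h₂(ε) where h₂ is the binary entropy function.
h₂(0.376) = −0.376·log₂0.376 − 0.624·log₂0.624 = 0.9552.
C = 1 − 0.9552 = 0.0448 bits per channel use.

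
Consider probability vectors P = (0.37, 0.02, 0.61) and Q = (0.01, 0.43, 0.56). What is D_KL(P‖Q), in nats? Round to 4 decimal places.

D(P‖Q) = Σ p·ln(p/q).
  0.37·ln(0.37/0.01) = 1.33604
  0.02·ln(0.02/0.43) = -0.06136
  0.61·ln(0.61/0.56) = 0.05217
D(P‖Q) = 1.3268 nats.

1.3268 nats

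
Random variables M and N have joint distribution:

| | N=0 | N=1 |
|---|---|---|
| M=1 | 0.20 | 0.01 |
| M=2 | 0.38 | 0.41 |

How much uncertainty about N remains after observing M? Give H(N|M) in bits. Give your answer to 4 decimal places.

Chain rule: H(N|M) = H(M,N) − H(M).
Marginals: p(M) = (0.2100, 0.7900), p(N) = (0.5800, 0.4200).
H(M,N) = 1.5887 bits; H(M) = 0.7415 bits.
H(N|M) = 1.5887 − 0.7415 = 0.8472 bits.

0.8472 bits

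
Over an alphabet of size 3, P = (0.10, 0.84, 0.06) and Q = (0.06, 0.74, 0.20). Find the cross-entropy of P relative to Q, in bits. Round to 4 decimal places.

H(P,Q) = −Σ p·log₂ q.
  −0.10·log₂(0.06) = 0.40589
  −0.84·log₂(0.74) = 0.36490
  −0.06·log₂(0.20) = 0.13932
H(P,Q) = 0.9101 bits.

0.9101 bits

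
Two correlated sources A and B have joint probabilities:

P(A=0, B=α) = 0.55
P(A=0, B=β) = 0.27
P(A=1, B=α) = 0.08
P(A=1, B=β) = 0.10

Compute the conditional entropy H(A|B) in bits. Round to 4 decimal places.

0.6574 bits

Chain rule: H(A|B) = H(A,B) − H(B).
Marginals: p(A) = (0.8200, 0.1800), p(B) = (0.6300, 0.3700).
H(A,B) = 1.6081 bits; H(B) = 0.9507 bits.
H(A|B) = 1.6081 − 0.9507 = 0.6574 bits.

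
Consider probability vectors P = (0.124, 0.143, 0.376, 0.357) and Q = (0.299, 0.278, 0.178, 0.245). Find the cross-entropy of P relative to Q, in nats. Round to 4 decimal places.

H(P,Q) = −Σ p·ln q.
  −0.124·ln(0.299) = 0.14971
  −0.143·ln(0.278) = 0.18306
  −0.376·ln(0.178) = 0.64897
  −0.357·ln(0.245) = 0.50212
H(P,Q) = 1.4839 nats.

1.4839 nats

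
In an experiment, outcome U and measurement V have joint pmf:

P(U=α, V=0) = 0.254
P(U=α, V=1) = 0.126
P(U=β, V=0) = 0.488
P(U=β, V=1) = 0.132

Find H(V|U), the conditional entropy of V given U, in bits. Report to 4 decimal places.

Marginals: p(U) = (0.3800, 0.6200), p(V) = (0.7420, 0.2580).
H(V|U) = Σ p(U) · H(V|U=·).
  U=α: p=0.3800, H(V|U=α) = 0.9165
  U=β: p=0.6200, H(V|U=β) = 0.7470
Weighted sum = 0.8114 bits.

0.8114 bits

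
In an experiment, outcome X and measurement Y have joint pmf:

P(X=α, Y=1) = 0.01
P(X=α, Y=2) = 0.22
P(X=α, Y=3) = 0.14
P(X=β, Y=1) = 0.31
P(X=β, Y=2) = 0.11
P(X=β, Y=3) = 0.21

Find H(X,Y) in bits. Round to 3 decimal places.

2.291 bits

H(X,Y) = −Σ p(x,y)·log₂ p(x,y) over all 6 cells.
  cell (α,1): −0.01·log₂0.01 = 0.0664
  cell (α,2): −0.22·log₂0.22 = 0.4806
  cell (α,3): −0.14·log₂0.14 = 0.3971
  cell (β,1): −0.31·log₂0.31 = 0.5238
  cell (β,2): −0.11·log₂0.11 = 0.3503
  cell (β,3): −0.21·log₂0.21 = 0.4728
Sum = 2.291 bits.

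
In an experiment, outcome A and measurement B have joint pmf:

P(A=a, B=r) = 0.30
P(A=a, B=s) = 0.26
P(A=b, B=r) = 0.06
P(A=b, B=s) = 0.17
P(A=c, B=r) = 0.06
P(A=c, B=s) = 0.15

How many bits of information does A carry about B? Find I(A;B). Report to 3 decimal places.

Marginals: p(A) = (0.5600, 0.2300, 0.2100), p(B) = (0.4200, 0.5800).
I(A;B) = H(A) + H(B) − H(A,B).
H(A) = 1.4289, H(B) = 0.9815, H(A,B) = 2.3586.
I(A;B) = 1.4289 + 0.9815 − 2.3586 = 0.052 bits.

0.052 bits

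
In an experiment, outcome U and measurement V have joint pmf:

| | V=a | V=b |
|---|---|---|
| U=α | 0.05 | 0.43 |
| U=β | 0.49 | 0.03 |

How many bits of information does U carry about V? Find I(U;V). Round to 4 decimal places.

0.5985 bits

Marginals: p(U) = (0.4800, 0.5200), p(V) = (0.5400, 0.4600).
I(U;V) = Σ p(x,y)·log₂[p(x,y)/(p(x)p(y))].
  (α,a): 0.05·log₂(0.1929) = -0.11870
  (α,b): 0.43·log₂(1.9475) = 0.41349
  (β,a): 0.49·log₂(1.7450) = 0.39359
  (β,b): 0.03·log₂(0.1254) = -0.08986
Sum = 0.5985 bits.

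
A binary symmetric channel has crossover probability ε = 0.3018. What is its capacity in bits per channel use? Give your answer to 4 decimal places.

0.1165 bits

Binary symmetric channel: C = 1 − h₂(ε) where h₂ is the binary entropy function.
h₂(0.3018) = −0.3018·log₂0.3018 − 0.6982·log₂0.6982 = 0.8835.
C = 1 − 0.8835 = 0.1165 bits per channel use.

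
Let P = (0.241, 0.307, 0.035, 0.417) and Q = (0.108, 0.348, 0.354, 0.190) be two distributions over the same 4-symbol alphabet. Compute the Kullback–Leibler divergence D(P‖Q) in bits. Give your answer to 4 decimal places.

D(P‖Q) = Σ p·log₂(p/q).
  0.241·log₂(0.241/0.108) = 0.27908
  0.307·log₂(0.307/0.348) = -0.05552
  0.035·log₂(0.035/0.354) = -0.11684
  0.417·log₂(0.417/0.190) = 0.47290
D(P‖Q) = 0.5796 bits.

0.5796 bits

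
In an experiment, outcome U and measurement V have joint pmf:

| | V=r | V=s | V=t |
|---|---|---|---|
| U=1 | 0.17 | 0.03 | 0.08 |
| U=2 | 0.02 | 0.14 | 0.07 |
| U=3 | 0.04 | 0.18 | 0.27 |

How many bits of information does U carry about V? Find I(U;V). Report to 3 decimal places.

Marginals: p(U) = (0.2800, 0.2300, 0.4900), p(V) = (0.2300, 0.3500, 0.4200).
I(U;V) = H(U) + H(V) − H(U,V).
H(U) = 1.5062, H(V) = 1.5434, H(U,V) = 2.7975.
I(U;V) = 1.5062 + 1.5434 − 2.7975 = 0.252 bits.

0.252 bits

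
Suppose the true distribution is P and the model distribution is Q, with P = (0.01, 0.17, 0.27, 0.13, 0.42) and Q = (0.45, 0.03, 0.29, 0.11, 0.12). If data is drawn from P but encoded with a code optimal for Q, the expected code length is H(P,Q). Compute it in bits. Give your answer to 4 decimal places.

H(P,Q) = −Σ p·log₂ q.
  −0.01·log₂(0.45) = 0.01152
  −0.17·log₂(0.03) = 0.86001
  −0.27·log₂(0.29) = 0.48219
  −0.13·log₂(0.11) = 0.41398
  −0.42·log₂(0.12) = 1.28474
H(P,Q) = 3.0524 bits.

3.0524 bits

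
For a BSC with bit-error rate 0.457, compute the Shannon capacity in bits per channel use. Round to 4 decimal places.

Binary symmetric channel: C = 1 − h₂(ε) where h₂ is the binary entropy function.
h₂(0.457) = −0.457·log₂0.457 − 0.543·log₂0.543 = 0.9947.
C = 1 − 0.9947 = 0.0053 bits per channel use.

0.0053 bits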